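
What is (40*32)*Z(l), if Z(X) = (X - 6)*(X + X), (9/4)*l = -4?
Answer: 2867200/81 ≈ 35398.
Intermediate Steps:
l = -16/9 (l = (4/9)*(-4) = -16/9 ≈ -1.7778)
Z(X) = 2*X*(-6 + X) (Z(X) = (-6 + X)*(2*X) = 2*X*(-6 + X))
(40*32)*Z(l) = (40*32)*(2*(-16/9)*(-6 - 16/9)) = 1280*(2*(-16/9)*(-70/9)) = 1280*(2240/81) = 2867200/81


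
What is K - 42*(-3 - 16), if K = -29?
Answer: 769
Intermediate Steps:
K - 42*(-3 - 16) = -29 - 42*(-3 - 16) = -29 - 42*(-19) = -29 + 798 = 769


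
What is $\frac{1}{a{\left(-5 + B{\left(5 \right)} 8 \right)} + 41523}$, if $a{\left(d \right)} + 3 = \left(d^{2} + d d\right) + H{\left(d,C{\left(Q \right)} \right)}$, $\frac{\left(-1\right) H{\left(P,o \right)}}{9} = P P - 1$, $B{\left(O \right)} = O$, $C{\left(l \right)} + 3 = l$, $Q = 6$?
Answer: $\frac{1}{32954} \approx 3.0345 \cdot 10^{-5}$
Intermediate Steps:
$C{\left(l \right)} = -3 + l$
$H{\left(P,o \right)} = 9 - 9 P^{2}$ ($H{\left(P,o \right)} = - 9 \left(P P - 1\right) = - 9 \left(P^{2} - 1\right) = - 9 \left(-1 + P^{2}\right) = 9 - 9 P^{2}$)
$a{\left(d \right)} = 6 - 7 d^{2}$ ($a{\left(d \right)} = -3 - \left(-9 + 8 d^{2} - d d\right) = -3 + \left(\left(d^{2} + d^{2}\right) - \left(-9 + 9 d^{2}\right)\right) = -3 - \left(-9 + 7 d^{2}\right) = 6 - 7 d^{2}$)
$\frac{1}{a{\left(-5 + B{\left(5 \right)} 8 \right)} + 41523} = \frac{1}{\left(6 - 7 \left(-5 + 5 \cdot 8\right)^{2}\right) + 41523} = \frac{1}{\left(6 - 7 \left(-5 + 40\right)^{2}\right) + 41523} = \frac{1}{\left(6 - 7 \cdot 35^{2}\right) + 41523} = \frac{1}{\left(6 - 8575\right) + 41523} = \frac{1}{-8569 + 41523} = \frac{1}{32954}$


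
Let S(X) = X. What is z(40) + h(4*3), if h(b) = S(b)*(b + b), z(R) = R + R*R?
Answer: 1928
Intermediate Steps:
z(R) = R + R**2
h(b) = 2*b**2 (h(b) = b*(b + b) = b*(2*b) = 2*b**2)
z(40) + h(4*3) = 40*(1 + 40) + 2*(4*3)**2 = 40*41 + 2*12**2 = 1640 + 2*144 = 1640 + 288 = 1928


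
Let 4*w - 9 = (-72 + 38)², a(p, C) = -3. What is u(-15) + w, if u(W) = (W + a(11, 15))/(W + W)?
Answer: 5837/20 ≈ 291.85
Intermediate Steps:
w = 1165/4 (w = 9/4 + (-72 + 38)²/4 = 9/4 + (¼)*(-34)² = 9/4 + (¼)*1156 = 9/4 + 289 = 1165/4 ≈ 291.25)
u(W) = (-3 + W)/(2*W) (u(W) = (W - 3)/(W + W) = (-3 + W)/((2*W)) = (-3 + W)*(1/(2*W)) = (-3 + W)/(2*W))
u(-15) + w = (½)*(-3 - 15)/(-15) + 1165/4 = (½)*(-1/15)*(-18) + 1165/4 = ⅗ + 1165/4 = 5837/20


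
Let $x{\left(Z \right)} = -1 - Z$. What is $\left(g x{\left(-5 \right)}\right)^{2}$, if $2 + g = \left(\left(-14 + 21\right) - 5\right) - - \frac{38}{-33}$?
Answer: $\frac{23104}{1089} \approx 21.216$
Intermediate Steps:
$g = - \frac{38}{33}$ ($g = -2 + \left(\left(\left(-14 + 21\right) - 5\right) - - \frac{38}{-33}\right) = -2 + \left(\left(7 - 5\right) - \left(-38\right) \left(- \frac{1}{33}\right)\right) = -2 + \left(2 - \frac{38}{33}\right) = -2 + \frac{28}{33} = - \frac{38}{33} \approx -1.1515$)
$\left(g x{\left(-5 \right)}\right)^{2} = \left(- \frac{38 \left(-1 - -5\right)}{33}\right)^{2} = \left(- \frac{38 \left(-1 + 5\right)}{33}\right)^{2} = \left(\left(- \frac{38}{33}\right) 4\right)^{2} = \left(- \frac{152}{33}\right)^{2} = \frac{23104}{1089}$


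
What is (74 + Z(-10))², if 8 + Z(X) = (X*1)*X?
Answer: 27556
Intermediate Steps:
Z(X) = -8 + X² (Z(X) = -8 + (X*1)*X = -8 + X*X = -8 + X²)
(74 + Z(-10))² = (74 + (-8 + (-10)²))² = (74 + (-8 + 100))² = (74 + 92)² = 166² = 27556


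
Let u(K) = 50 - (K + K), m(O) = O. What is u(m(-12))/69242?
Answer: 37/34621 ≈ 0.0010687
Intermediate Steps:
u(K) = 50 - 2*K
u(m(-12))/69242 = (50 - 2*(-12))/69242 = (50 + 24)*(1/69242) = 74*(1/69242) = 37/34621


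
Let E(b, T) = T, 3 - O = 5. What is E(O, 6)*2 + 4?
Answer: 16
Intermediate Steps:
O = -2 (O = 3 - 1*5 = 3 - 5 = -2)
E(O, 6)*2 + 4 = 6*2 + 4 = 12 + 4 = 16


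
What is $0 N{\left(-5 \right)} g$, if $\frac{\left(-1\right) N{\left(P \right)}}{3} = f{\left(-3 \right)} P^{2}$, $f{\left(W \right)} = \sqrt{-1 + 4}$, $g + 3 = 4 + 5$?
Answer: $0$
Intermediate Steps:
$g = 6$ ($g = -3 + \left(4 + 5\right) = -3 + 9 = 6$)
$f{\left(W \right)} = \sqrt{3}$
$N{\left(P \right)} = - 3 \sqrt{3} P^{2}$
$0 N{\left(-5 \right)} g = 0 \left(- 3 \sqrt{3} \left(-5\right)^{2}\right) 6 = 0 \left(\left(-3\right) \sqrt{3} \cdot 25\right) 6 = 0 \left(- 75 \sqrt{3}\right) 6 = 0 \cdot 6 = 0$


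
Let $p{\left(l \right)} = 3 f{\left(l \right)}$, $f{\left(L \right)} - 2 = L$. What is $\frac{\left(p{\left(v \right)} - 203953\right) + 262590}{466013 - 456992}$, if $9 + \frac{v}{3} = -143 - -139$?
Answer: $\frac{58526}{9021} \approx 6.4877$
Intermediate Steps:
$v = -39$ ($v = -27 + 3 \left(-143 - -139\right) = -27 + 3 \left(-143 + 139\right) = -27 + 3 \left(-4\right) = -27 - 12 = -39$)
$f{\left(L \right)} = 2 + L$
$p{\left(l \right)} = 6 + 3 l$ ($p{\left(l \right)} = 3 \left(2 + l\right) = 6 + 3 l$)
$\frac{\left(p{\left(v \right)} - 203953\right) + 262590}{466013 - 456992} = \frac{\left(\left(6 + 3 \left(-39\right)\right) - 203953\right) + 262590}{466013 - 456992} = \frac{\left(\left(6 - 117\right) - 203953\right) + 262590}{9021} = \left(\left(-111 - 203953\right) + 262590\right) \frac{1}{9021} = \left(-204064 + 262590\right) \frac{1}{9021} = 58526 \cdot \frac{1}{9021} = \frac{58526}{9021}$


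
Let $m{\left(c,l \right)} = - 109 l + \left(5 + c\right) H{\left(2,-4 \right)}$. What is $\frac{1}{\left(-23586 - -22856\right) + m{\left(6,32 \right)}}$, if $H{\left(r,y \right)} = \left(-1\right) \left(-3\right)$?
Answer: $- \frac{1}{4185} \approx -0.00023895$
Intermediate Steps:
$H{\left(r,y \right)} = 3$
$m{\left(c,l \right)} = 15 - 109 l + 3 c$ ($m{\left(c,l \right)} = - 109 l + \left(5 + c\right) 3 = - 109 l + \left(15 + 3 c\right) = 15 - 109 l + 3 c$)
$\frac{1}{\left(-23586 - -22856\right) + m{\left(6,32 \right)}} = \frac{1}{\left(-23586 - -22856\right) + \left(15 - 3488 + 3 \cdot 6\right)} = \frac{1}{\left(-23586 + 22856\right) + \left(15 - 3488 + 18\right)} = \frac{1}{-730 - 3455} = \frac{1}{-4185} = - \frac{1}{4185}$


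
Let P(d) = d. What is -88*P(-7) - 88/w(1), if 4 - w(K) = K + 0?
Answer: 1760/3 ≈ 586.67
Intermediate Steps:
w(K) = 4 - K (w(K) = 4 - (K + 0) = 4 - K)
-88*P(-7) - 88/w(1) = -88*(-7) - 88/(4 - 1*1) = 616 - 88/(4 - 1) = 616 - 88/3 = 1760/3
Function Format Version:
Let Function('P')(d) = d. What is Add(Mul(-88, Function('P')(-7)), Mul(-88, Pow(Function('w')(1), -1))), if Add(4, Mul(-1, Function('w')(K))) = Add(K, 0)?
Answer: Rational(1760, 3) ≈ 586.67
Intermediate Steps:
Function('w')(K) = Add(4, Mul(-1, K)) (Function('w')(K) = Add(4, Mul(-1, Add(K, 0))) = Add(4, Mul(-1, K)))
Add(Mul(-88, Function('P')(-7)), Mul(-88, Pow(Function('w')(1), -1))) = Add(Mul(-88, -7), Mul(-88, Pow(Add(4, Mul(-1, 1)), -1))) = Add(616, Mul(-88, Pow(Add(4, -1), -1))) = Add(616, Mul(-88, Pow(3, -1))) = Add(616, Mul(-88, Rational(1, 3))) = Add(616, Rational(-88, 3)) = Rational(1760, 3)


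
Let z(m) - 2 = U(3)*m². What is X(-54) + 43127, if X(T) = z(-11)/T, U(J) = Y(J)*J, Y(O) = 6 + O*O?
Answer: 2323411/54 ≈ 43026.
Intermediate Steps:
Y(O) = 6 + O²
U(J) = J*(6 + J²) (U(J) = (6 + J²)*J = J*(6 + J²))
z(m) = 2 + 45*m² (z(m) = 2 + (3*(6 + 3²))*m² = 2 + (3*(6 + 9))*m² = 2 + (3*15)*m² = 2 + 45*m²)
X(T) = 5447/T (X(T) = (2 + 45*(-11)²)/T = (2 + 45*121)/T = (2 + 5445)/T = 5447/T)
X(-54) + 43127 = 5447/(-54) + 43127 = 5447*(-1/54) + 43127 = -5447/54 + 43127 = 2323411/54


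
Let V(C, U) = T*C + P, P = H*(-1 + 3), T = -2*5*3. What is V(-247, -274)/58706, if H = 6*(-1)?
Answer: 3699/29353 ≈ 0.12602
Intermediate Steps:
T = -30 (T = -10*3 = -30)
H = -6
P = -12 (P = -6*(-1 + 3) = -6*2 = -12)
V(C, U) = -12 - 30*C (V(C, U) = -30*C - 12 = -12 - 30*C)
V(-247, -274)/58706 = (-12 - 30*(-247))/58706 = (-12 + 7410)*(1/58706) = 7398*(1/58706) = 3699/29353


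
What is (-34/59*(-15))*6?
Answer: 3060/59 ≈ 51.864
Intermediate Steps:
(-34/59*(-15))*6 = (-34*1/59*(-15))*6 = -34/59*(-15)*6 = (510/59)*6 = 3060/59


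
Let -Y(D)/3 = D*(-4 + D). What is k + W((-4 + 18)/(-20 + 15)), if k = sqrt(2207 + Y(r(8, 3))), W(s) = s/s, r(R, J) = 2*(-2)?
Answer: 1 + sqrt(2111) ≈ 46.946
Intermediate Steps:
r(R, J) = -4
W(s) = 1
Y(D) = -3*D*(-4 + D)
k = sqrt(2111) (k = sqrt(2207 + 3*(-4)*(4 - 1*(-4))) = sqrt(2207 + 3*(-4)*(4 + 4)) = sqrt(2207 + 3*(-4)*8) = sqrt(2207 - 96) = sqrt(2111) ≈ 45.946)
k + W((-4 + 18)/(-20 + 15)) = sqrt(2111) + 1 = 1 + sqrt(2111)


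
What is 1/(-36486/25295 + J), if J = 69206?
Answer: 25295/1750529284 ≈ 1.4450e-5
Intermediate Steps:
1/(-36486/25295 + J) = 1/(-36486/25295 + 69206) = 1/(1750529284/25295) = 25295/1750529284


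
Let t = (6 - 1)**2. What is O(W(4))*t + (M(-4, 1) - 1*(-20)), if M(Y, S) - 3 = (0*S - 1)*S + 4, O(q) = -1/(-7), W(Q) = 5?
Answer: 207/7 ≈ 29.571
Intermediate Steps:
O(q) = 1/7 (O(q) = -1*(-1/7) = 1/7)
t = 25 (t = 5**2 = 25)
M(Y, S) = 7 - S (M(Y, S) = 3 + ((0*S - 1)*S + 4) = 3 + ((0 - 1)*S + 4) = 3 + (-S + 4) = 3 + (4 - S) = 7 - S)
O(W(4))*t + (M(-4, 1) - 1*(-20)) = (1/7)*25 + ((7 - 1*1) - 1*(-20)) = 25/7 + ((7 - 1) + 20) = 25/7 + (6 + 20) = 25/7 + 26 = 207/7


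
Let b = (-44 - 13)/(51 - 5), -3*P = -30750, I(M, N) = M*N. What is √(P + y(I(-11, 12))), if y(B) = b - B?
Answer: √21965690/46 ≈ 101.89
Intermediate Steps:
P = 10250 (P = -⅓*(-30750) = 10250)
b = -57/46 ≈ -1.2391
y(B) = -57/46 - B
√(P + y(I(-11, 12))) = √(10250 + (-57/46 - (-11)*12)) = √(10250 + (-57/46 - 1*(-132))) = √(10250 + (-57/46 + 132)) = √(10250 + 6015/46) = √(477515/46) = √21965690/46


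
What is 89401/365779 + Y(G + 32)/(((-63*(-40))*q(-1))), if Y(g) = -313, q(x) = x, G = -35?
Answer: 339779347/921763080 ≈ 0.36862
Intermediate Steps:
89401/365779 + Y(G + 32)/(((-63*(-40))*q(-1))) = 89401/365779 - 313/(-63*(-40)*(-1)) = 89401*(1/365779) - 313/(2520*(-1)) = 89401/365779 - 313/(-2520) = 89401/365779 - 313*(-1/2520) = 89401/365779 + 313/2520 = 339779347/921763080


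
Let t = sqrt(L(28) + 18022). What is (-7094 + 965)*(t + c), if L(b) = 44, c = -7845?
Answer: 48082005 - 6129*sqrt(18066) ≈ 4.7258e+7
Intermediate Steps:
t = sqrt(18066) (t = sqrt(44 + 18022) = sqrt(18066) ≈ 134.41)
(-7094 + 965)*(t + c) = (-7094 + 965)*(sqrt(18066) - 7845) = -6129*(-7845 + sqrt(18066)) = 48082005 - 6129*sqrt(18066)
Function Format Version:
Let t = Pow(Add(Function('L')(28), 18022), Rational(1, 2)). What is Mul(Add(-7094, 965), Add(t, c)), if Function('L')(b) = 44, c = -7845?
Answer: Add(48082005, Mul(-6129, Pow(18066, Rational(1, 2)))) ≈ 4.7258e+7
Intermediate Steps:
t = Pow(18066, Rational(1, 2)) (t = Pow(Add(44, 18022), Rational(1, 2)) = Pow(18066, Rational(1, 2)) ≈ 134.41)
Mul(Add(-7094, 965), Add(t, c)) = Mul(Add(-7094, 965), Add(Pow(18066, Rational(1, 2)), -7845)) = Mul(-6129, Add(-7845, Pow(18066, Rational(1, 2)))) = Add(48082005, Mul(-6129, Pow(18066, Rational(1, 2))))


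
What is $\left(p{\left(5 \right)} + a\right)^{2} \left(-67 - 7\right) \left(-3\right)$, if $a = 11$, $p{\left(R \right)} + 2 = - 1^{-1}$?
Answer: $14208$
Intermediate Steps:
$p{\left(R \right)} = -3$ ($p{\left(R \right)} = -2 - 1^{-1} = -2 - 1 = -3$)
$\left(p{\left(5 \right)} + a\right)^{2} \left(-67 - 7\right) \left(-3\right) = \left(-3 + 11\right)^{2} \left(-67 - 7\right) \left(-3\right) = 8^{2} \left(\left(-74\right) \left(-3\right)\right) = 64 \cdot 222 = 14208$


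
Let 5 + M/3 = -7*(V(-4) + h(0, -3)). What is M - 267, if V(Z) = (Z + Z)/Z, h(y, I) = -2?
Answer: -282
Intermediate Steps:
V(Z) = 2 (V(Z) = (2*Z)/Z = 2)
M = -15 (M = -15 + 3*(-7*(2 - 2)) = -15 + 3*(-7*0) = -15 + 3*0 = -15 + 0 = -15)
M - 267 = -15 - 267 = -282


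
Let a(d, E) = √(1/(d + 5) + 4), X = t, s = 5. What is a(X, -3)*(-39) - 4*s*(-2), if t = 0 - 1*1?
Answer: 40 - 39*√17/2 ≈ -40.401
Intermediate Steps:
t = -1 (t = 0 - 1 = -1)
X = -1
a(d, E) = √(4 + 1/(5 + d)) (a(d, E) = √(1/(5 + d) + 4) = √(4 + 1/(5 + d)))
a(X, -3)*(-39) - 4*s*(-2) = √((21 + 4*(-1))/(5 - 1))*(-39) - 4*5*(-2) = √((21 - 4)/4)*(-39) - 20*(-2) = √((¼)*17)*(-39) + 40 = √(17/4)*(-39) + 40 = (√17/2)*(-39) + 40 = -39*√17/2 + 40 = 40 - 39*√17/2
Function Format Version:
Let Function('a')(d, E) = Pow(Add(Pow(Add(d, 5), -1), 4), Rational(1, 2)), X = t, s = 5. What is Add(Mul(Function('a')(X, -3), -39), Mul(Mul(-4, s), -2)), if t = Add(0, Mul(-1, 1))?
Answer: Add(40, Mul(Rational(-39, 2), Pow(17, Rational(1, 2)))) ≈ -40.401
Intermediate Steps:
t = -1 (t = Add(0, -1) = -1)
X = -1
Function('a')(d, E) = Pow(Add(4, Pow(Add(5, d), -1)), Rational(1, 2)) (Function('a')(d, E) = Pow(Add(Pow(Add(5, d), -1), 4), Rational(1, 2)) = Pow(Add(4, Pow(Add(5, d), -1)), Rational(1, 2)))
Add(Mul(Function('a')(X, -3), -39), Mul(Mul(-4, s), -2)) = Add(Mul(Pow(Mul(Pow(Add(5, -1), -1), Add(21, Mul(4, -1))), Rational(1, 2)), -39), Mul(Mul(-4, 5), -2)) = Add(Mul(Pow(Mul(Pow(4, -1), Add(21, -4)), Rational(1, 2)), -39), Mul(-20, -2)) = Add(Mul(Pow(Mul(Rational(1, 4), 17), Rational(1, 2)), -39), 40) = Add(Mul(Pow(Rational(17, 4), Rational(1, 2)), -39), 40) = Add(Mul(Mul(Rational(1, 2), Pow(17, Rational(1, 2))), -39), 40) = Add(Mul(Rational(-39, 2), Pow(17, Rational(1, 2))), 40) = Add(40, Mul(Rational(-39, 2), Pow(17, Rational(1, 2))))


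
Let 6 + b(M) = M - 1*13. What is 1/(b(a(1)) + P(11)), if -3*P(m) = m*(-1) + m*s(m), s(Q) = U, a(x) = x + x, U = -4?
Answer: ¾ ≈ 0.75000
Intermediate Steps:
a(x) = 2*x
b(M) = -19 + M (b(M) = -6 + (M - 1*13) = -6 + (M - 13) = -6 + (-13 + M) = -19 + M)
s(Q) = -4
P(m) = 5*m/3 (P(m) = -(m*(-1) + m*(-4))/3 = -(-m - 4*m)/3 = -(-5)*m/3 = 5*m/3)
1/(b(a(1)) + P(11)) = 1/((-19 + 2*1) + (5/3)*11) = 1/((-19 + 2) + 55/3) = 1/(-17 + 55/3) = 1/(4/3) = ¾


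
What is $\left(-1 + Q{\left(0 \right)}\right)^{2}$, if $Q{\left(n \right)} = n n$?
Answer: $1$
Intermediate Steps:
$Q{\left(n \right)} = n^{2}$
$\left(-1 + Q{\left(0 \right)}\right)^{2} = \left(-1 + 0^{2}\right)^{2} = \left(-1 + 0\right)^{2} = \left(-1\right)^{2} = 1$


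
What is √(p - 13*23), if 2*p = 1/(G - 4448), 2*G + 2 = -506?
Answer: I*√6610534747/4702 ≈ 17.292*I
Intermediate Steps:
G = -254 (G = -1 + (½)*(-506) = -1 - 253 = -254)
p = -1/9404 (p = 1/(2*(-254 - 4448)) = (½)/(-4702) = (½)*(-1/4702) = -1/9404 ≈ -0.00010634)
√(p - 13*23) = √(-1/9404 - 13*23) = √(-1/9404 - 299) = √(-2811797/9404) = I*√6610534747/4702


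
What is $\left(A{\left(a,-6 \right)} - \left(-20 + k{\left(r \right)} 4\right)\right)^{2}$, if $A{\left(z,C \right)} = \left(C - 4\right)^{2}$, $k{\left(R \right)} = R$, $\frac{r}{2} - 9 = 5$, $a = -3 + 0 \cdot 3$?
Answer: $64$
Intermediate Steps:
$a = -3$ ($a = -3 + 0 = -3$)
$r = 28$ ($r = 18 + 2 \cdot 5 = 18 + 10 = 28$)
$A{\left(z,C \right)} = \left(-4 + C\right)^{2}$
$\left(A{\left(a,-6 \right)} - \left(-20 + k{\left(r \right)} 4\right)\right)^{2} = \left(\left(-4 - 6\right)^{2} + \left(20 - 28 \cdot 4\right)\right)^{2} = \left(\left(-10\right)^{2} + \left(20 - 112\right)\right)^{2} = \left(100 + \left(20 - 112\right)\right)^{2} = \left(100 - 92\right)^{2} = 8^{2} = 64$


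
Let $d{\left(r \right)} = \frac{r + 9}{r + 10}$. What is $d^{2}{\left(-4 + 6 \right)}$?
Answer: $\frac{121}{144} \approx 0.84028$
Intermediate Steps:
$d{\left(r \right)} = \frac{9 + r}{10 + r}$
$d^{2}{\left(-4 + 6 \right)} = \left(\frac{9 + \left(-4 + 6\right)}{10 + \left(-4 + 6\right)}\right)^{2} = \left(\frac{9 + 2}{10 + 2}\right)^{2} = \left(\frac{1}{12} \cdot 11\right)^{2} = \left(\frac{11}{12}\right)^{2} = \frac{121}{144}$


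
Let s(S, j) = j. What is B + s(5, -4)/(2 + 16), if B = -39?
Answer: -353/9 ≈ -39.222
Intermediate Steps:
B + s(5, -4)/(2 + 16) = -39 - 4/(2 + 16) = -39 - 4/18 = -39 - 4*1/18 = -39 - 2/9 = -353/9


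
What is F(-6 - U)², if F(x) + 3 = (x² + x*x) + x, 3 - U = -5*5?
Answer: 5175625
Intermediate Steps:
U = 28 (U = 3 - (-5)*5 = 3 - 1*(-25) = 3 + 25 = 28)
F(x) = -3 + x + 2*x² (F(x) = -3 + ((x² + x*x) + x) = -3 + ((x² + x²) + x) = -3 + (2*x² + x) = -3 + (x + 2*x²) = -3 + x + 2*x²)
F(-6 - U)² = (-3 + (-6 - 1*28) + 2*(-6 - 1*28)²)² = (-3 + (-6 - 28) + 2*(-6 - 28)²)² = (-3 - 34 + 2*(-34)²)² = (-3 - 34 + 2*1156)² = (-3 - 34 + 2312)² = 2275² = 5175625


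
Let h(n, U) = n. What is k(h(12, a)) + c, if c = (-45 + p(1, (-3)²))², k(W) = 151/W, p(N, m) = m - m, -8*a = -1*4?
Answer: 24451/12 ≈ 2037.6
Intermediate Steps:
a = ½ (a = -(-1)*4/8 = -⅛*(-4) = ½ ≈ 0.50000)
p(N, m) = 0
c = 2025 (c = (-45 + 0)² = (-45)² = 2025)
k(h(12, a)) + c = 151/12 + 2025 = 24451/12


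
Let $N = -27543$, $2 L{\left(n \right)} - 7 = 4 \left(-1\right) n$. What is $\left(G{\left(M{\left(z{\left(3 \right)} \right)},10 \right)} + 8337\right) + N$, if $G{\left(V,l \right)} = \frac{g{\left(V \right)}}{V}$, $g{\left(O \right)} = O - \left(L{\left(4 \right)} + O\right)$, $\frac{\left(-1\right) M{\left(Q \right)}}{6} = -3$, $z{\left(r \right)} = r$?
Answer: $- \frac{76823}{4} \approx -19206.0$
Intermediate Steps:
$L{\left(n \right)} = \frac{7}{2} - 2 n$ ($L{\left(n \right)} = \frac{7}{2} + \frac{4 \left(-1\right) n}{2} = \frac{7}{2} + \frac{\left(-4\right) n}{2} = \frac{7}{2} - 2 n$)
$M{\left(Q \right)} = 18$ ($M{\left(Q \right)} = \left(-6\right) \left(-3\right) = 18$)
$g{\left(O \right)} = \frac{9}{2}$ ($g{\left(O \right)} = O - \left(\left(\frac{7}{2} - 8\right) + O\right) = O - \left(- \frac{9}{2} + O\right) = \frac{9}{2}$)
$G{\left(V,l \right)} = \frac{9}{2 V}$
$\left(G{\left(M{\left(z{\left(3 \right)} \right)},10 \right)} + 8337\right) + N = \left(\frac{9}{2 \cdot 18} + 8337\right) - 27543 = \left(\frac{9}{2} \cdot \frac{1}{18} + 8337\right) - 27543 = \left(\frac{1}{4} + 8337\right) - 27543 = \frac{33349}{4} - 27543 = - \frac{76823}{4}$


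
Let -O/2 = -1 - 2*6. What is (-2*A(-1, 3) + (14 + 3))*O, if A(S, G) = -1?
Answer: 494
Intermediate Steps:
O = 26 (O = -2*(-1 - 2*6) = -2*(-1 - 12) = -2*(-13) = 26)
(-2*A(-1, 3) + (14 + 3))*O = (-2*(-1) + (14 + 3))*26 = (2 + 17)*26 = 19*26 = 494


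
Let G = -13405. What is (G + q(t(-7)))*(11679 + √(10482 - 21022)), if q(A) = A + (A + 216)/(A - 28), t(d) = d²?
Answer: -1090861423/7 - 560422*I*√2635/21 ≈ -1.5584e+8 - 1.3699e+6*I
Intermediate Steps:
q(A) = A + (216 + A)/(-28 + A)
(G + q(t(-7)))*(11679 + √(10482 - 21022)) = (-13405 + (216 + ((-7)²)² - 27*(-7)²)/(-28 + (-7)²))*(11679 + √(10482 - 21022)) = (-13405 + (216 + 49² - 27*49)/(-28 + 49))*(11679 + √(-10540)) = (-13405 + (216 + 2401 - 1323)/21)*(11679 + 2*I*√2635) = (-13405 + (1/21)*1294)*(11679 + 2*I*√2635) = (-13405 + 1294/21)*(11679 + 2*I*√2635) = -280211*(11679 + 2*I*√2635)/21 = -1090861423/7 - 560422*I*√2635/21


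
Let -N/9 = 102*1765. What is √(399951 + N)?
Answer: 3*I*√135591 ≈ 1104.7*I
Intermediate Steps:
N = -1620270 (N = -918*1765 = -9*180030 = -1620270)
√(399951 + N) = √(399951 - 1620270) = √(-1220319) = 3*I*√135591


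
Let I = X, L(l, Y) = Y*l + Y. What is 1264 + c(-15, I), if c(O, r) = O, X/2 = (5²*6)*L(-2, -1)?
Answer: 1249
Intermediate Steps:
L(l, Y) = Y + Y*l
X = 300 (X = 2*((5²*6)*(-(1 - 2))) = 2*((25*6)*(-1*(-1))) = 2*(150*1) = 2*150 = 300)
I = 300
1264 + c(-15, I) = 1264 - 15 = 1249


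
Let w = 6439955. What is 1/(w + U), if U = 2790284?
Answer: 1/9230239 ≈ 1.0834e-7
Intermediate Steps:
1/(w + U) = 1/(6439955 + 2790284) = 1/9230239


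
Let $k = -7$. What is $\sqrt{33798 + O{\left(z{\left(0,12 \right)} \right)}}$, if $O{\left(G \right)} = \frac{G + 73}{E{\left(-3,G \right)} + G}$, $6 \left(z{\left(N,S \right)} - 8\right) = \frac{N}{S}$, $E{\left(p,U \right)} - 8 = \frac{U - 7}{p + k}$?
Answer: $\frac{2 \sqrt{23738223}}{53} \approx 183.86$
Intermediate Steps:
$E{\left(p,U \right)} = 8 + \frac{-7 + U}{-7 + p}$ ($E{\left(p,U \right)} = 8 + \frac{U - 7}{p - 7} = 8 + \frac{-7 + U}{-7 + p}$)
$z{\left(N,S \right)} = 8 + \frac{N}{6 S}$ ($z{\left(N,S \right)} = 8 + \frac{N \frac{1}{S}}{6} = 8 + \frac{N}{6 S}$)
$O{\left(G \right)} = \frac{73 + G}{\frac{87}{10} + \frac{9 G}{10}}$ ($O{\left(G \right)} = \frac{G + 73}{\frac{-63 + G + 8 \left(-3\right)}{-7 - 3} + G} = \frac{73 + G}{\frac{-63 + G - 24}{-10} + G} = \frac{73 + G}{- \frac{-87 + G}{10} + G} = \frac{73 + G}{\left(\frac{87}{10} - \frac{G}{10}\right) + G} = \frac{73 + G}{\frac{87}{10} + \frac{9 G}{10}}$)
$\sqrt{33798 + O{\left(z{\left(0,12 \right)} \right)}} = \sqrt{33798 + \frac{10 \left(73 + \left(8 + \frac{1}{6} \cdot 0 \cdot \frac{1}{12}\right)\right)}{3 \left(29 + 3 \left(8 + \frac{1}{6} \cdot 0 \cdot \frac{1}{12}\right)\right)}} = \sqrt{33798 + \frac{10 \left(73 + \left(8 + 0\right)\right)}{3 \left(29 + 3 \left(8 + 0\right)\right)}} = \sqrt{33798 + \frac{10 \left(73 + 8\right)}{3 \left(29 + 3 \cdot 8\right)}} = \sqrt{33798 + \frac{10}{3} \frac{1}{29 + 24} \cdot 81} = \sqrt{33798 + \frac{10}{3} \cdot \frac{1}{53} \cdot 81} = \sqrt{33798 + \frac{270}{53}} = \sqrt{\frac{1791564}{53}} = \frac{2 \sqrt{23738223}}{53}$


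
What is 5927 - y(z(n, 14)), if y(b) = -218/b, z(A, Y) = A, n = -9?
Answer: 53125/9 ≈ 5902.8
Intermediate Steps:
5927 - y(z(n, 14)) = 5927 - (-218)/(-9) = 5927 - (-218)*(-1)/9 = 5927 - 1*218/9 = 5927 - 218/9 = 53125/9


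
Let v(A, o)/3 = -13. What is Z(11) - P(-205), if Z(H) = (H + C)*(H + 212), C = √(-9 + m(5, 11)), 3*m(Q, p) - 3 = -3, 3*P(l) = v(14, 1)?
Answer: 2466 + 669*I ≈ 2466.0 + 669.0*I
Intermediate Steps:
v(A, o) = -39 (v(A, o) = 3*(-13) = -39)
P(l) = -13 (P(l) = (⅓)*(-39) = -13)
m(Q, p) = 0 (m(Q, p) = 1 + (⅓)*(-3) = 1 - 1 = 0)
C = 3*I (C = √(-9 + 0) = √(-9) = 3*I ≈ 3.0*I)
Z(H) = (212 + H)*(H + 3*I) (Z(H) = (H + 3*I)*(H + 212) = (H + 3*I)*(212 + H) = (212 + H)*(H + 3*I))
Z(11) - P(-205) = (11² + 636*I + 11*(212 + 3*I)) - 1*(-13) = (121 + 636*I + (2332 + 33*I)) + 13 = (2453 + 669*I) + 13 = 2466 + 669*I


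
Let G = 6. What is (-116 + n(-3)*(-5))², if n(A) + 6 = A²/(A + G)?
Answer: 10201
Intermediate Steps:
n(A) = -6 + A²/(6 + A) (n(A) = -6 + A²/(A + 6) = -6 + A²/(6 + A))
(-116 + n(-3)*(-5))² = (-116 + ((-36 + (-3)² - 6*(-3))/(6 - 3))*(-5))² = (-116 + ((-36 + 9 + 18)/3)*(-5))² = (-116 + ((⅓)*(-9))*(-5))² = (-116 - 3*(-5))² = (-116 + 15)² = (-101)² = 10201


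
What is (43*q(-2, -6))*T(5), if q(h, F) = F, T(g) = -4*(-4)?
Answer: -4128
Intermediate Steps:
T(g) = 16
(43*q(-2, -6))*T(5) = (43*(-6))*16 = -258*16 = -4128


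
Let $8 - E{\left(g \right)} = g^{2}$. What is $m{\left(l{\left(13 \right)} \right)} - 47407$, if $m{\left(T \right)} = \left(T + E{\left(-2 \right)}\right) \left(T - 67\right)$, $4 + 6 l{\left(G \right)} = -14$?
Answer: $-47477$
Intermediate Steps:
$E{\left(g \right)} = 8 - g^{2}$
$l{\left(G \right)} = -3$ ($l{\left(G \right)} = - \frac{2}{3} + \frac{1}{6} \left(-14\right) = - \frac{2}{3} - \frac{7}{3} = -3$)
$m{\left(T \right)} = \left(-67 + T\right) \left(4 + T\right)$ ($m{\left(T \right)} = \left(T + \left(8 - \left(-2\right)^{2}\right)\right) \left(T - 67\right) = \left(T + \left(8 - 4\right)\right) \left(-67 + T\right) = \left(T + 4\right) \left(-67 + T\right) = \left(4 + T\right) \left(-67 + T\right) = \left(-67 + T\right) \left(4 + T\right)$)
$m{\left(l{\left(13 \right)} \right)} - 47407 = \left(-268 + \left(-3\right)^{2} - -189\right) - 47407 = \left(-268 + 9 + 189\right) - 47407 = -70 - 47407 = -47477$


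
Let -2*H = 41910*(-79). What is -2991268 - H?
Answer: -4646713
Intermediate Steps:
H = 1655445 (H = -20955*(-79) = -1/2*(-3310890) = 1655445)
-2991268 - H = -2991268 - 1*1655445 = -2991268 - 1655445 = -4646713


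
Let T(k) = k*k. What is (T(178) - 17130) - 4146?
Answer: 10408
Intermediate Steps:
T(k) = k**2
(T(178) - 17130) - 4146 = (178**2 - 17130) - 4146 = (31684 - 17130) - 4146 = 14554 - 4146 = 10408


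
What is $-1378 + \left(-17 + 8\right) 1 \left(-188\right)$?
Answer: $314$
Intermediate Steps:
$-1378 + \left(-17 + 8\right) 1 \left(-188\right) = -1378 + \left(-9\right) 1 \left(-188\right) = -1378 - -1692 = -1378 + 1692 = 314$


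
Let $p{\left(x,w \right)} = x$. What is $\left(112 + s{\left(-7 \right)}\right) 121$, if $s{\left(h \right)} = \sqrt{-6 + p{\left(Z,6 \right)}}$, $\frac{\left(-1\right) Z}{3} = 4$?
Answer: $13552 + 363 i \sqrt{2} \approx 13552.0 + 513.36 i$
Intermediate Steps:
$Z = -12$ ($Z = \left(-3\right) 4 = -12$)
$s{\left(h \right)} = 3 i \sqrt{2}$ ($s{\left(h \right)} = \sqrt{-6 - 12} = \sqrt{-18} = 3 i \sqrt{2}$)
$\left(112 + s{\left(-7 \right)}\right) 121 = \left(112 + 3 i \sqrt{2}\right) 121 = 13552 + 363 i \sqrt{2}$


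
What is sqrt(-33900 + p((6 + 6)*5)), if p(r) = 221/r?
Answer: I*sqrt(30506685)/30 ≈ 184.11*I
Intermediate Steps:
sqrt(-33900 + p((6 + 6)*5)) = sqrt(-33900 + 221/(((6 + 6)*5))) = sqrt(-33900 + 221/((12*5))) = sqrt(-33900 + 221/60) = sqrt(-2033779/60) = I*sqrt(30506685)/30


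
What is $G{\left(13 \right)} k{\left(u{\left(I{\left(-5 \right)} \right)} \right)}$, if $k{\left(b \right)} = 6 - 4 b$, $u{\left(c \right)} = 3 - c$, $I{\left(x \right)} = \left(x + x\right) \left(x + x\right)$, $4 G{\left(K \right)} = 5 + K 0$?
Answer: $\frac{985}{2} \approx 492.5$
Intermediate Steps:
$G{\left(K \right)} = \frac{5}{4}$ ($G{\left(K \right)} = \frac{5 + K 0}{4} = \frac{5 + 0}{4} = \frac{1}{4} \cdot 5 = \frac{5}{4}$)
$I{\left(x \right)} = 4 x^{2}$ ($I{\left(x \right)} = 2 x 2 x = 4 x^{2}$)
$G{\left(13 \right)} k{\left(u{\left(I{\left(-5 \right)} \right)} \right)} = \frac{5 \left(6 - 4 \left(3 - 4 \left(-5\right)^{2}\right)\right)}{4} = \frac{5 \left(6 - 4 \left(3 - 4 \cdot 25\right)\right)}{4} = \frac{5 \left(6 - 4 \left(3 - 100\right)\right)}{4} = \frac{5 \left(6 - -388\right)}{4} = \frac{5 \left(6 + 388\right)}{4} = \frac{5}{4} \cdot 394 = \frac{985}{2}$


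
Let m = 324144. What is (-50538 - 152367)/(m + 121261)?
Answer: -40581/89081 ≈ -0.45555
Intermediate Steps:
(-50538 - 152367)/(m + 121261) = (-50538 - 152367)/(324144 + 121261) = -202905/445405 = -202905*1/445405 = -40581/89081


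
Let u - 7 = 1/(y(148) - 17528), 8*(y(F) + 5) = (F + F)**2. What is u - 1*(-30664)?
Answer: 201845850/6581 ≈ 30671.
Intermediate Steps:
y(F) = -5 + F**2/2 (y(F) = -5 + (F + F)**2/8 = -5 + (2*F)**2/8 = -5 + (4*F**2)/8 = -5 + F**2/2)
u = 46066/6581 (u = 7 + 1/((-5 + (1/2)*148**2) - 17528) = 7 + 1/((-5 + (1/2)*21904) - 17528) = 7 + 1/((-5 + 10952) - 17528) = 7 + 1/(10947 - 17528) = 7 + 1/(-6581) = 7 - 1/6581 = 46066/6581 ≈ 6.9998)
u - 1*(-30664) = 46066/6581 - 1*(-30664) = 46066/6581 + 30664 = 201845850/6581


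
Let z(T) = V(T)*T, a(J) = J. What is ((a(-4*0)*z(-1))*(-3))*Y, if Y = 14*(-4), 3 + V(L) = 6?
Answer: 0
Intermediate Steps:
V(L) = 3 (V(L) = -3 + 6 = 3)
Y = -56
z(T) = 3*T
((a(-4*0)*z(-1))*(-3))*Y = (((-4*0)*(3*(-1)))*(-3))*(-56) = ((0*(-3))*(-3))*(-56) = (0*(-3))*(-56) = 0*(-56) = 0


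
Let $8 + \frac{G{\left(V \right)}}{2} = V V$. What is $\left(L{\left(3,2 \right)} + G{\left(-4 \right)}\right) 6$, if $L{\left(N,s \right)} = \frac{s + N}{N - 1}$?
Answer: $111$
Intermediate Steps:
$G{\left(V \right)} = -16 + 2 V^{2}$ ($G{\left(V \right)} = -16 + 2 V V = -16 + 2 V^{2}$)
$L{\left(N,s \right)} = \frac{N + s}{-1 + N}$
$\left(L{\left(3,2 \right)} + G{\left(-4 \right)}\right) 6 = \left(\frac{3 + 2}{-1 + 3} - \left(16 - 2 \left(-4\right)^{2}\right)\right) 6 = \left(\frac{1}{2} \cdot 5 + \left(-16 + 2 \cdot 16\right)\right) 6 = \left(\frac{1}{2} \cdot 5 + \left(-16 + 32\right)\right) 6 = \left(\frac{5}{2} + 16\right) 6 = \frac{37}{2} \cdot 6 = 111$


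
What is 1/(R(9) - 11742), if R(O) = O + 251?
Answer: -1/11482 ≈ -8.7093e-5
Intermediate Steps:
R(O) = 251 + O
1/(R(9) - 11742) = 1/((251 + 9) - 11742) = 1/(260 - 11742) = 1/(-11482) = -1/11482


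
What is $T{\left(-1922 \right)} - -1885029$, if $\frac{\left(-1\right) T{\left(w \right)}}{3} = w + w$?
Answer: $1896561$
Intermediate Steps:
$T{\left(w \right)} = - 6 w$ ($T{\left(w \right)} = - 3 \left(w + w\right) = - 3 \cdot 2 w = - 6 w$)
$T{\left(-1922 \right)} - -1885029 = \left(-6\right) \left(-1922\right) - -1885029 = 11532 + 1885029 = 1896561$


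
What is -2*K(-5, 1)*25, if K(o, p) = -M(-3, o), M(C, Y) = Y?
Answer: -250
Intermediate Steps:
K(o, p) = -o
-2*K(-5, 1)*25 = -(-2)*(-5)*25 = -2*5*25 = -10*25 = -250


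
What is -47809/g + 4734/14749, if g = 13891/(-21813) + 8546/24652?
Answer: 189587912292964236/1150621362233 ≈ 1.6477e+5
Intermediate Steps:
g = -78013517/268867038 (g = 13891*(-1/21813) + 8546*(1/24652) = -13891/21813 + 4273/12326 = -78013517/268867038 ≈ -0.29016)
-47809/g + 4734/14749 = -47809/(-78013517/268867038) + 4734/14749 = -47809*(-268867038/78013517) + 4734*(1/14749) = 12854264219742/78013517 + 4734/14749 = 189587912292964236/1150621362233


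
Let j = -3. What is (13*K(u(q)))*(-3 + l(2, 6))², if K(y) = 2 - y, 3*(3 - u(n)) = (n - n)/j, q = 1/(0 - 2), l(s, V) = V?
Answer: -117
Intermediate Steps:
q = -½ (q = 1/(-2) = -½ ≈ -0.50000)
u(n) = 3 (u(n) = 3 - (n - n)/(3*(-3)) = 3 - 0*(-1)/3 = 3 - ⅓*0 = 3 + 0 = 3)
(13*K(u(q)))*(-3 + l(2, 6))² = (13*(2 - 1*3))*(-3 + 6)² = (13*(2 - 3))*3² = (13*(-1))*9 = -13*9 = -117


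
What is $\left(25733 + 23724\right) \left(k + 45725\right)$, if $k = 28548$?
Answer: $3673319761$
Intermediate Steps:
$\left(25733 + 23724\right) \left(k + 45725\right) = \left(25733 + 23724\right) \left(28548 + 45725\right) = 49457 \cdot 74273 = 3673319761$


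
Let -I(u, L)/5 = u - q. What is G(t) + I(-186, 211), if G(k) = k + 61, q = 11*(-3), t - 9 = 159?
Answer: 994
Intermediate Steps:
t = 168 (t = 9 + 159 = 168)
q = -33
G(k) = 61 + k
I(u, L) = -165 - 5*u (I(u, L) = -5*(u - 1*(-33)) = -5*(u + 33) = -5*(33 + u) = -165 - 5*u)
G(t) + I(-186, 211) = (61 + 168) + (-165 - 5*(-186)) = 229 + (-165 + 930) = 229 + 765 = 994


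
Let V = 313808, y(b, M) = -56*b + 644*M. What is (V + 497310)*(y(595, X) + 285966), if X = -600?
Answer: -108490276972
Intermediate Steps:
(V + 497310)*(y(595, X) + 285966) = (313808 + 497310)*((-56*595 + 644*(-600)) + 285966) = 811118*((-33320 - 386400) + 285966) = 811118*(-419720 + 285966) = 811118*(-133754) = -108490276972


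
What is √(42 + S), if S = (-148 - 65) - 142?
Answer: I*√313 ≈ 17.692*I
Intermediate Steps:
S = -355 (S = -213 - 142 = -355)
√(42 + S) = √(42 - 355) = √(-313) = I*√313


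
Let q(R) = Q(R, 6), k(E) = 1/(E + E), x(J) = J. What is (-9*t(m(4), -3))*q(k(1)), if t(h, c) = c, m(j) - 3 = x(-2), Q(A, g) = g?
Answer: 162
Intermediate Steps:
m(j) = 1 (m(j) = 3 - 2 = 1)
k(E) = 1/(2*E)
q(R) = 6
(-9*t(m(4), -3))*q(k(1)) = -9*(-3)*6 = 27*6 = 162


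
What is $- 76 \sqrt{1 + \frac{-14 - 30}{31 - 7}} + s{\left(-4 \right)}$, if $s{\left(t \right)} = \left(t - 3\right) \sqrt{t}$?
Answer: $i \left(-14 - \frac{38 \sqrt{30}}{3}\right) \approx - 83.378 i$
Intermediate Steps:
$s{\left(t \right)} = \sqrt{t} \left(-3 + t\right)$ ($s{\left(t \right)} = \left(t - 3\right) \sqrt{t} = \left(-3 + t\right) \sqrt{t} = \sqrt{t} \left(-3 + t\right)$)
$- 76 \sqrt{1 + \frac{-14 - 30}{31 - 7}} + s{\left(-4 \right)} = - 76 \sqrt{1 + \frac{-14 - 30}{31 - 7}} + \sqrt{-4} \left(-3 - 4\right) = - 76 \sqrt{1 - \frac{44}{24}} + 2 i \left(-7\right) = - 76 \sqrt{1 - \frac{11}{6}} - 14 i = - 76 \sqrt{- \frac{5}{6}} - 14 i = - 76 \frac{i \sqrt{30}}{6} - 14 i = - \frac{38 i \sqrt{30}}{3} - 14 i = - 14 i - \frac{38 i \sqrt{30}}{3}$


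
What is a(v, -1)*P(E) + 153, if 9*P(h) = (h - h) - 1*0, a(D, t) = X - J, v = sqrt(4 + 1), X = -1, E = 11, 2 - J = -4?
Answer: 153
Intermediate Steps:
J = 6 (J = 2 - 1*(-4) = 2 + 4 = 6)
v = sqrt(5) ≈ 2.2361
a(D, t) = -7 (a(D, t) = -1 - 1*6 = -1 - 6 = -7)
P(h) = 0 (P(h) = ((h - h) - 1*0)/9 = (0 + 0)/9 = (1/9)*0 = 0)
a(v, -1)*P(E) + 153 = -7*0 + 153 = 0 + 153 = 153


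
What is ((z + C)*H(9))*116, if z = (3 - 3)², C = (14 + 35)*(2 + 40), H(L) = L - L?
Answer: 0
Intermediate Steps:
H(L) = 0
C = 2058 (C = 49*42 = 2058)
z = 0 (z = 0² = 0)
((z + C)*H(9))*116 = ((0 + 2058)*0)*116 = (2058*0)*116 = 0*116 = 0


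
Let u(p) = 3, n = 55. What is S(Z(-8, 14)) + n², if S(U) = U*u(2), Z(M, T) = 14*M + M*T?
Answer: 2353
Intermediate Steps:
S(U) = 3*U (S(U) = U*3 = 3*U)
S(Z(-8, 14)) + n² = 3*(-8*(14 + 14)) + 55² = 3*(-8*28) + 3025 = 3*(-224) + 3025 = -672 + 3025 = 2353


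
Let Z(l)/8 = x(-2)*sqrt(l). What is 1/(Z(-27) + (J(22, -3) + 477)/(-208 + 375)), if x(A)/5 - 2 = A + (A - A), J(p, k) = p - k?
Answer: 167/502 ≈ 0.33267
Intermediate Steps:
x(A) = 10 + 5*A (x(A) = 10 + 5*(A + (A - A)) = 10 + 5*(A + 0) = 10 + 5*A)
Z(l) = 0 (Z(l) = 8*((10 + 5*(-2))*sqrt(l)) = 8*((10 - 10)*sqrt(l)) = 8*(0*sqrt(l)) = 8*0 = 0)
1/(Z(-27) + (J(22, -3) + 477)/(-208 + 375)) = 1/(0 + ((22 - 1*(-3)) + 477)/(-208 + 375)) = 1/(0 + ((22 + 3) + 477)/167) = 1/(0 + (25 + 477)*(1/167)) = 1/(0 + 502*(1/167)) = 1/(0 + 502/167) = 1/(502/167) = 167/502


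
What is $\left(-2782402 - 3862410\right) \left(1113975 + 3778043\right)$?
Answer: $-32506539910616$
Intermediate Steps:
$\left(-2782402 - 3862410\right) \left(1113975 + 3778043\right) = \left(-2782402 - 3862410\right) 4892018 = \left(-6644812\right) 4892018 = -32506539910616$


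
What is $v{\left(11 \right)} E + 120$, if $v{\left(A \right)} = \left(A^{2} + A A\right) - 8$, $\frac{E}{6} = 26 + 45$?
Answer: $99804$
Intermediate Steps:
$E = 426$ ($E = 6 \left(26 + 45\right) = 6 \cdot 71 = 426$)
$v{\left(A \right)} = -8 + 2 A^{2}$ ($v{\left(A \right)} = \left(A^{2} + A^{2}\right) - 8 = 2 A^{2} - 8 = -8 + 2 A^{2}$)
$v{\left(11 \right)} E + 120 = \left(-8 + 2 \cdot 11^{2}\right) 426 + 120 = \left(-8 + 2 \cdot 121\right) 426 + 120 = \left(-8 + 242\right) 426 + 120 = 234 \cdot 426 + 120 = 99684 + 120 = 99804$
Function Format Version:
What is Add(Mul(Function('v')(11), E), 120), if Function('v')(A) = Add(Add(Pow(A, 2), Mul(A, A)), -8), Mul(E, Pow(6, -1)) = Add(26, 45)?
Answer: 99804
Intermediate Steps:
E = 426 (E = Mul(6, Add(26, 45)) = Mul(6, 71) = 426)
Function('v')(A) = Add(-8, Mul(2, Pow(A, 2))) (Function('v')(A) = Add(Add(Pow(A, 2), Pow(A, 2)), -8) = Add(Mul(2, Pow(A, 2)), -8) = Add(-8, Mul(2, Pow(A, 2))))
Add(Mul(Function('v')(11), E), 120) = Add(Mul(Add(-8, Mul(2, Pow(11, 2))), 426), 120) = Add(Mul(Add(-8, Mul(2, 121)), 426), 120) = Add(Mul(Add(-8, 242), 426), 120) = Add(Mul(234, 426), 120) = Add(99684, 120) = 99804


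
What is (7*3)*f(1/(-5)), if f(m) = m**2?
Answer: 21/25 ≈ 0.84000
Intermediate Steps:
(7*3)*f(1/(-5)) = (7*3)*(1/(-5))**2 = 21*(-1/5)**2 = 21*(1/25) = 21/25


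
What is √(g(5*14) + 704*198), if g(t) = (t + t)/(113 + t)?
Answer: 2*√1167031077/183 ≈ 373.35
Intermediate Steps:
g(t) = 2*t/(113 + t) (g(t) = (2*t)/(113 + t) = 2*t/(113 + t))
√(g(5*14) + 704*198) = √(2*(5*14)/(113 + 5*14) + 704*198) = √(2*70/(113 + 70) + 139392) = √(2*70/183 + 139392) = √(2*70*(1/183) + 139392) = √(140/183 + 139392) = √(25508876/183) = 2*√1167031077/183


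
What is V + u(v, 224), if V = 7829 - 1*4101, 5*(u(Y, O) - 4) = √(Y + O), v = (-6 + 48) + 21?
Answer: 3732 + √287/5 ≈ 3735.4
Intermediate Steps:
v = 63 (v = 42 + 21 = 63)
u(Y, O) = 4 + √(O + Y)/5 (u(Y, O) = 4 + √(Y + O)/5 = 4 + √(O + Y)/5)
V = 3728 (V = 7829 - 4101 = 3728)
V + u(v, 224) = 3728 + (4 + √(224 + 63)/5) = 3728 + (4 + √287/5) = 3732 + √287/5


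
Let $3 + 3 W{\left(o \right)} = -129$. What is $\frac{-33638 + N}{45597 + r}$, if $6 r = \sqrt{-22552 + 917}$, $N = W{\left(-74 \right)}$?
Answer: $- \frac{55288733544}{74847132359} + \frac{202092 i \sqrt{21635}}{74847132359} \approx -0.73869 + 0.00039715 i$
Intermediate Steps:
$W{\left(o \right)} = -44$ ($W{\left(o \right)} = -1 + \frac{1}{3} \left(-129\right) = -1 - 43 = -44$)
$N = -44$
$r = \frac{i \sqrt{21635}}{6}$ ($r = \frac{\sqrt{-22552 + 917}}{6} = \frac{\sqrt{-21635}}{6} = \frac{i \sqrt{21635}}{6} \approx 24.515 i$)
$\frac{-33638 + N}{45597 + r} = \frac{-33638 - 44}{45597 + \frac{i \sqrt{21635}}{6}} = - \frac{33682}{45597 + \frac{i \sqrt{21635}}{6}}$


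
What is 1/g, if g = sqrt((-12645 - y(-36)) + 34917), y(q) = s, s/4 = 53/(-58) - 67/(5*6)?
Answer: sqrt(1054200315)/4846898 ≈ 0.0066988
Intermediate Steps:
s = -5476/435 (s = 4*(53/(-58) - 67/(5*6)) = 4*(53*(-1/58) - 67/30) = 4*(-53/58 - 67*1/30) = 4*(-53/58 - 67/30) = 4*(-1369/435) = -5476/435 ≈ -12.589)
y(q) = -5476/435
g = 2*sqrt(1054200315)/435 (g = sqrt((-12645 - 1*(-5476/435)) + 34917) = sqrt((-12645 + 5476/435) + 34917) = sqrt(-5495099/435 + 34917) = sqrt(9693796/435) = 2*sqrt(1054200315)/435 ≈ 149.28)
1/g = 1/(2*sqrt(1054200315)/435) = sqrt(1054200315)/4846898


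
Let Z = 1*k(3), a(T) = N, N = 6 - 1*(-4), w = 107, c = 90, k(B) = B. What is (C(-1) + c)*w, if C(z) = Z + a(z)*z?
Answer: 8881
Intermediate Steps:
N = 10 (N = 6 + 4 = 10)
a(T) = 10
Z = 3 (Z = 1*3 = 3)
C(z) = 3 + 10*z
(C(-1) + c)*w = ((3 + 10*(-1)) + 90)*107 = ((3 - 10) + 90)*107 = (-7 + 90)*107 = 83*107 = 8881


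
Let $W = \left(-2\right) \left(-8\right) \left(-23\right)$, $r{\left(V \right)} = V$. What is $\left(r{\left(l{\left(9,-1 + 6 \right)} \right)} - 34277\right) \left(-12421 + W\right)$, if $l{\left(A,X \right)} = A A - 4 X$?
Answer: $437588424$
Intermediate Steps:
$l{\left(A,X \right)} = A^{2} - 4 X$
$W = -368$ ($W = 16 \left(-23\right) = -368$)
$\left(r{\left(l{\left(9,-1 + 6 \right)} \right)} - 34277\right) \left(-12421 + W\right) = \left(\left(9^{2} - 4 \left(-1 + 6\right)\right) - 34277\right) \left(-12421 - 368\right) = \left(\left(81 - 20\right) - 34277\right) \left(-12789\right) = \left(61 - 34277\right) \left(-12789\right) = \left(-34216\right) \left(-12789\right) = 437588424$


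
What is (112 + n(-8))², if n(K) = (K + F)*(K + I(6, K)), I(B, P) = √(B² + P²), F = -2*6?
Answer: 5184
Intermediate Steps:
F = -12
n(K) = (-12 + K)*(K + √(36 + K²)) (n(K) = (K - 12)*(K + √(6² + K²)) = (-12 + K)*(K + √(36 + K²)))
(112 + n(-8))² = (112 + ((-8)² - 12*(-8) - 12*√(36 + (-8)²) - 8*√(36 + (-8)²)))² = (112 + (64 + 96 - 12*√(36 + 64) - 8*√(36 + 64)))² = (112 + (64 + 96 - 12*√100 - 8*√100))² = (112 + (64 + 96 - 12*10 - 8*10))² = (112 + (64 + 96 - 120 - 80))² = (112 - 40)² = 72² = 5184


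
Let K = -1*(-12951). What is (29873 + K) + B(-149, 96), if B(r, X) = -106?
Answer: 42718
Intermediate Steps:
K = 12951
(29873 + K) + B(-149, 96) = (29873 + 12951) - 106 = 42824 - 106 = 42718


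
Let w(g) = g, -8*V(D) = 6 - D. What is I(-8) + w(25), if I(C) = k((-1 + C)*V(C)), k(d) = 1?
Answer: 26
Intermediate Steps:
V(D) = -3/4 + D/8 (V(D) = -(6 - D)/8 = -3/4 + D/8)
I(C) = 1
I(-8) + w(25) = 1 + 25 = 26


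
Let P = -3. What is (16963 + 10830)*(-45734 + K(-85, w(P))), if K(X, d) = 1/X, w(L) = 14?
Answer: -108042258063/85 ≈ -1.2711e+9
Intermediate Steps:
(16963 + 10830)*(-45734 + K(-85, w(P))) = (16963 + 10830)*(-45734 + 1/(-85)) = 27793*(-45734 - 1/85) = 27793*(-3887391/85) = -108042258063/85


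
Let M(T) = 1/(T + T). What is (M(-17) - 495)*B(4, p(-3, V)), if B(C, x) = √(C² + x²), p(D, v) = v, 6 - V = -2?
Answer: -33662*√5/17 ≈ -4427.7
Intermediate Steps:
V = 8 (V = 6 - 1*(-2) = 6 + 2 = 8)
M(T) = 1/(2*T)
(M(-17) - 495)*B(4, p(-3, V)) = ((½)/(-17) - 495)*√(4² + 8²) = ((½)*(-1/17) - 495)*√(16 + 64) = (-1/34 - 495)*√80 = -33662*√5/17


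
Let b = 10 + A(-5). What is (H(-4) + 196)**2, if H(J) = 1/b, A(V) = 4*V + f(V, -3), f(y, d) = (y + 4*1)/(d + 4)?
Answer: 4644025/121 ≈ 38380.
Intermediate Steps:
f(y, d) = (4 + y)/(4 + d) (f(y, d) = (y + 4)/(4 + d) = (4 + y)/(4 + d))
A(V) = 4 + 5*V (A(V) = 4*V + (4 + V)/(4 - 3) = 4*V + (4 + V)/1 = 4*V + 1*(4 + V) = 4*V + (4 + V) = 4 + 5*V)
b = -11 (b = 10 + (4 + 5*(-5)) = 10 + (4 - 25) = 10 - 21 = -11)
H(J) = -1/11 (H(J) = 1/(-11) = -1/11)
(H(-4) + 196)**2 = (-1/11 + 196)**2 = (2155/11)**2 = 4644025/121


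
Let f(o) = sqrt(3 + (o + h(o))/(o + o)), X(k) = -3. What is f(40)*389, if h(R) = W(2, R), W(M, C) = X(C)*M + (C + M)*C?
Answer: 389*sqrt(9770)/20 ≈ 1922.5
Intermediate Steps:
W(M, C) = -3*M + C*(C + M) (W(M, C) = -3*M + (C + M)*C = -3*M + C*(C + M))
h(R) = -6 + R**2 + 2*R (h(R) = R**2 - 3*2 + R*2 = R**2 - 6 + 2*R = -6 + R**2 + 2*R)
f(o) = sqrt(3 + (-6 + o**2 + 3*o)/(2*o)) (f(o) = sqrt(3 + (o + (-6 + o**2 + 2*o))/(o + o)) = sqrt(3 + (-6 + o**2 + 3*o)/((2*o))) = sqrt(3 + (-6 + o**2 + 3*o)*(1/(2*o))) = sqrt(3 + (-6 + o**2 + 3*o)/(2*o)))
f(40)*389 = (sqrt(18 - 12/40 + 2*40)/2)*389 = (sqrt(18 - 12*1/40 + 80)/2)*389 = (sqrt(18 - 3/10 + 80)/2)*389 = (sqrt(977/10)/2)*389 = ((sqrt(9770)/10)/2)*389 = (sqrt(9770)/20)*389 = 389*sqrt(9770)/20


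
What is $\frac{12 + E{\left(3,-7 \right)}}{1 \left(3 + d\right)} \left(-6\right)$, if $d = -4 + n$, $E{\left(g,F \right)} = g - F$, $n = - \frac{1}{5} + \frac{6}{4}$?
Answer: $-440$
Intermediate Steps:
$n = \frac{13}{10}$ ($n = \left(-1\right) \frac{1}{5} + 6 \cdot \frac{1}{4} = - \frac{1}{5} + \frac{3}{2} = \frac{13}{10} \approx 1.3$)
$d = - \frac{27}{10}$ ($d = -4 + \frac{13}{10} = - \frac{27}{10} \approx -2.7$)
$\frac{12 + E{\left(3,-7 \right)}}{1 \left(3 + d\right)} \left(-6\right) = \frac{12 + \left(3 - -7\right)}{1 \left(3 - \frac{27}{10}\right)} \left(-6\right) = \frac{12 + \left(3 + 7\right)}{1 \cdot \frac{3}{10}} \left(-6\right) = \frac{12 + 10}{\frac{3}{10}} \left(-6\right) = 22 \cdot \frac{10}{3} \left(-6\right) = \frac{220}{3} \left(-6\right) = -440$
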